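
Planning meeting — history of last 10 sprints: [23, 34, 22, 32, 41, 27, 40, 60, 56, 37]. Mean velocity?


Formula: Avg velocity = Total points / Number of sprints
Points: [23, 34, 22, 32, 41, 27, 40, 60, 56, 37]
Sum = 23 + 34 + 22 + 32 + 41 + 27 + 40 + 60 + 56 + 37 = 372
Avg velocity = 372 / 10 = 37.2 points/sprint

37.2 points/sprint


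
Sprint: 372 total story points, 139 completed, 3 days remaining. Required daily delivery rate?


Formula: Required rate = Remaining points / Days left
Remaining = 372 - 139 = 233 points
Required rate = 233 / 3 = 77.67 points/day

77.67 points/day


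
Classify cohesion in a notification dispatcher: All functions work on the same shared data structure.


Reasoning: Functions share data
Type: Communicational cohesion

Communicational cohesion


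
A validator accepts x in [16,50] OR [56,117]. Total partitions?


Valid ranges: [16,50] and [56,117]
Class 1: x < 16 — invalid
Class 2: 16 ≤ x ≤ 50 — valid
Class 3: 50 < x < 56 — invalid (gap between ranges)
Class 4: 56 ≤ x ≤ 117 — valid
Class 5: x > 117 — invalid
Total equivalence classes: 5

5 equivalence classes


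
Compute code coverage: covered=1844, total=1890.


Coverage = covered / total * 100
Coverage = 1844 / 1890 * 100
Coverage = 97.57%

97.57%


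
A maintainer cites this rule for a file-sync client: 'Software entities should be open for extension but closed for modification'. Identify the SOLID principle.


This describes the Open/Closed Principle (OCP)

Open/Closed Principle (OCP)


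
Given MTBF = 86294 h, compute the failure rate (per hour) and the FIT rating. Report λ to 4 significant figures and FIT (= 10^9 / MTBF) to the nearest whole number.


Formula: λ = 1 / MTBF; FIT = λ × 1e9 = 1e9 / MTBF
λ = 1 / 86294 ≈ 1.159e-05 failures/hour
FIT = 1e9 / 86294 ≈ 11588 failures per 1e9 hours (nearest whole number)

λ = 1.159e-05 /h, FIT = 11588


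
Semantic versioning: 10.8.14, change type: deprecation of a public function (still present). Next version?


Current: 10.8.14
Change category: 'deprecation of a public function (still present)' → minor bump
SemVer rule: minor bump → increment MINOR, reset PATCH to 0 (MAJOR unchanged)
New: 10.9.0

10.9.0


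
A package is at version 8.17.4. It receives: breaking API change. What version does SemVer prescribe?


Current: 8.17.4
Change category: 'breaking API change' → major bump
SemVer rule: major bump → increment MAJOR, reset MINOR and PATCH to 0
New: 9.0.0

9.0.0


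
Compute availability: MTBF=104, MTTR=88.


Availability = MTBF / (MTBF + MTTR)
Availability = 104 / (104 + 88)
Availability = 104 / 192
Availability = 54.1667%

54.1667%


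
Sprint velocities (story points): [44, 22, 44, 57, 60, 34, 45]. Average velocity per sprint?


Formula: Avg velocity = Total points / Number of sprints
Points: [44, 22, 44, 57, 60, 34, 45]
Sum = 44 + 22 + 44 + 57 + 60 + 34 + 45 = 306
Avg velocity = 306 / 7 = 43.71 points/sprint

43.71 points/sprint


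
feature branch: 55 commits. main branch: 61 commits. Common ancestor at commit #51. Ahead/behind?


Common ancestor: commit #51
feature commits after divergence: 55 - 51 = 4
main commits after divergence: 61 - 51 = 10
feature is 4 commits ahead of main
main is 10 commits ahead of feature

feature ahead: 4, main ahead: 10


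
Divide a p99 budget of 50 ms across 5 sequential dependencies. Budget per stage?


Formula: per_stage = total_budget / stages
per_stage = 50 / 5
per_stage = 10.0 ms

10.0 ms


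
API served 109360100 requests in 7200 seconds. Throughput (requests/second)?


Formula: throughput = requests / seconds
throughput = 109360100 / 7200
throughput = 15188.9 requests/second

15188.9 requests/second


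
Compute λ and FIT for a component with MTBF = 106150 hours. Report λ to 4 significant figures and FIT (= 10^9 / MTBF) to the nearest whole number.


Formula: λ = 1 / MTBF; FIT = λ × 1e9 = 1e9 / MTBF
λ = 1 / 106150 ≈ 9.421e-06 failures/hour
FIT = 1e9 / 106150 ≈ 9421 failures per 1e9 hours (nearest whole number)

λ = 9.421e-06 /h, FIT = 9421


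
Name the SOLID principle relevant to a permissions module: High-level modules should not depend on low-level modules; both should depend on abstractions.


This describes the Dependency Inversion Principle (DIP)

Dependency Inversion Principle (DIP)


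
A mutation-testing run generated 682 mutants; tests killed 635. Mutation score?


Mutation score = killed / total * 100
Mutation score = 635 / 682 * 100
Mutation score = 93.11%

93.11%


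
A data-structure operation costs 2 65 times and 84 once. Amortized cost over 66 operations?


Formula: Amortized cost = Total cost / Operations
Total cost = (65 * 2) + (1 * 84)
Total cost = 130 + 84 = 214
Amortized = 214 / 66 = 3.2424

3.2424


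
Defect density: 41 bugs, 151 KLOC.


Defect density = defects / KLOC
Defect density = 41 / 151
Defect density = 0.272 defects/KLOC

0.272 defects/KLOC


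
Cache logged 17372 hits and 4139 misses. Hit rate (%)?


Formula: hit rate = hits / (hits + misses) * 100
hit rate = 17372 / (17372 + 4139) * 100
hit rate = 17372 / 21511 * 100
hit rate = 80.76%

80.76%


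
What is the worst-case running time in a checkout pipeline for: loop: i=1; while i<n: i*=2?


Reasoning: i doubles each step so iterations are log2(n)
Complexity: O(log n)

O(log n)


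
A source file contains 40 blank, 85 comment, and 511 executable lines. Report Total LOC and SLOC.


Total LOC = blank + comment + code
Total LOC = 40 + 85 + 511 = 636
SLOC (source only) = code = 511

Total LOC: 636, SLOC: 511


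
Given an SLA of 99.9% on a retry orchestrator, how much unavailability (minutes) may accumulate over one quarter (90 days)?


Formula: allowed downtime = period * (100 - SLA) / 100
Period (quarter (90 days)) = 129600 minutes
Unavailability fraction = (100 - 99.9) / 100
Allowed downtime = 129600 * (100 - 99.9) / 100
Allowed downtime = 129.6 minutes

129.6 minutes


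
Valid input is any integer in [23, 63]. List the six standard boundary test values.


Range: [23, 63]
Boundaries: just below min, min, min+1, max-1, max, just above max
Values: [22, 23, 24, 62, 63, 64]

[22, 23, 24, 62, 63, 64]


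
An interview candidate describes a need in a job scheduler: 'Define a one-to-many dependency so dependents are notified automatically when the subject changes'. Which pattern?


This matches the Observer pattern

Observer


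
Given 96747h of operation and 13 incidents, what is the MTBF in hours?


Formula: MTBF = Total operating time / Number of failures
MTBF = 96747 / 13
MTBF = 7442.08 hours

7442.08 hours


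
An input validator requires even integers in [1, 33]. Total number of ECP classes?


Constraint: even integers in [1, 33]
Class 1: x < 1 — out-of-range invalid
Class 2: x in [1,33] but odd — wrong type invalid
Class 3: x in [1,33] and even — valid
Class 4: x > 33 — out-of-range invalid
Total equivalence classes: 4

4 equivalence classes


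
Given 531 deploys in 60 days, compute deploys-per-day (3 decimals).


Formula: deployments per day = releases / days
= 531 / 60
= 8.85 deploys/day
(equivalently, 61.95 deploys/week)

8.85 deploys/day


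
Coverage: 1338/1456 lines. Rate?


Coverage = covered / total * 100
Coverage = 1338 / 1456 * 100
Coverage = 91.9%

91.9%


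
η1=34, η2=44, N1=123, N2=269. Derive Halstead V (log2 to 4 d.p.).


Formula: V = N * log2(η), where N = N1 + N2 and η = η1 + η2
η = 34 + 44 = 78
N = 123 + 269 = 392
log2(78) ≈ 6.2854
V = 392 * 6.2854 = 2463.88

2463.88


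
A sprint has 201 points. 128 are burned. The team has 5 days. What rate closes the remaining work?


Formula: Required rate = Remaining points / Days left
Remaining = 201 - 128 = 73 points
Required rate = 73 / 5 = 14.6 points/day

14.6 points/day


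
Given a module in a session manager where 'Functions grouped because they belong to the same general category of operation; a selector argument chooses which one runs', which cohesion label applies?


Reasoning: Grouped by category of activity, not by data or sequence
Type: Logical cohesion

Logical cohesion


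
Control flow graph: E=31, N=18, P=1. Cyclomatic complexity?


Formula: V(G) = E - N + 2P
V(G) = 31 - 18 + 2*1
V(G) = 13 + 2
V(G) = 15

15


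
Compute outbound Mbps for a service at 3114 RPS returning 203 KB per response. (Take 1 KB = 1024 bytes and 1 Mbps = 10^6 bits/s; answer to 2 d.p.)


Formula: Mbps = payload_bytes * RPS * 8 / 1e6
Payload per request = 203 KB = 203 * 1024 = 207872 bytes
Total bytes/sec = 207872 * 3114 = 647313408
Total bits/sec = 647313408 * 8 = 5178507264
Mbps = 5178507264 / 1e6 = 5178.51

5178.51 Mbps


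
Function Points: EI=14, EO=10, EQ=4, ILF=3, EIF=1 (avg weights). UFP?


UFP = EI*4 + EO*5 + EQ*4 + ILF*10 + EIF*7
UFP = 14*4 + 10*5 + 4*4 + 3*10 + 1*7
UFP = 56 + 50 + 16 + 30 + 7
UFP = 159

159


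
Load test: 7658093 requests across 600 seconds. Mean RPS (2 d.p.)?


Formula: throughput = requests / seconds
throughput = 7658093 / 600
throughput = 12763.49 requests/second

12763.49 requests/second


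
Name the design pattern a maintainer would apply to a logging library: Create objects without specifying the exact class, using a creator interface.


This matches the Factory Method pattern

Factory Method


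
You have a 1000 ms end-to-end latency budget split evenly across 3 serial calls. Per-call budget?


Formula: per_stage = total_budget / stages
per_stage = 1000 / 3
per_stage = 333.33 ms

333.33 ms


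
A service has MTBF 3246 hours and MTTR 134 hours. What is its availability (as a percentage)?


Availability = MTBF / (MTBF + MTTR)
Availability = 3246 / (3246 + 134)
Availability = 3246 / 3380
Availability = 96.0355%

96.0355%


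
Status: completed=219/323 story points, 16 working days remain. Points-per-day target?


Formula: Required rate = Remaining points / Days left
Remaining = 323 - 219 = 104 points
Required rate = 104 / 16 = 6.5 points/day

6.5 points/day


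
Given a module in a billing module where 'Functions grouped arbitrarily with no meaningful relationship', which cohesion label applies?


Reasoning: Worst: random grouping
Type: Coincidental cohesion

Coincidental cohesion


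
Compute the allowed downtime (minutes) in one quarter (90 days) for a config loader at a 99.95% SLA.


Formula: allowed downtime = period * (100 - SLA) / 100
Period (quarter (90 days)) = 129600 minutes
Unavailability fraction = (100 - 99.95) / 100
Allowed downtime = 129600 * (100 - 99.95) / 100
Allowed downtime = 64.8 minutes

64.8 minutes


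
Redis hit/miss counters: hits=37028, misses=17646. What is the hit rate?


Formula: hit rate = hits / (hits + misses) * 100
hit rate = 37028 / (37028 + 17646) * 100
hit rate = 37028 / 54674 * 100
hit rate = 67.73%

67.73%


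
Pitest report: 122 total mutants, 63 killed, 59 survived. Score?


Mutation score = killed / total * 100
Mutation score = 63 / 122 * 100
Mutation score = 51.64%

51.64%


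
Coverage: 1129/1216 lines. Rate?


Coverage = covered / total * 100
Coverage = 1129 / 1216 * 100
Coverage = 92.85%

92.85%


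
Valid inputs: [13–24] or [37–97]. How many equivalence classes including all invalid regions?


Valid ranges: [13,24] and [37,97]
Class 1: x < 13 — invalid
Class 2: 13 ≤ x ≤ 24 — valid
Class 3: 24 < x < 37 — invalid (gap between ranges)
Class 4: 37 ≤ x ≤ 97 — valid
Class 5: x > 97 — invalid
Total equivalence classes: 5

5 equivalence classes


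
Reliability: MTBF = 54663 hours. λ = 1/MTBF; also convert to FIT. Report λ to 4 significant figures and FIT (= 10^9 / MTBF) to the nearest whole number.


Formula: λ = 1 / MTBF; FIT = λ × 1e9 = 1e9 / MTBF
λ = 1 / 54663 ≈ 1.829e-05 failures/hour
FIT = 1e9 / 54663 ≈ 18294 failures per 1e9 hours (nearest whole number)

λ = 1.829e-05 /h, FIT = 18294


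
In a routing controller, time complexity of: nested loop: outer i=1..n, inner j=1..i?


Reasoning: triangle: n(n+1)/2 ~ n^2/2
Complexity: O(n^2)

O(n^2)


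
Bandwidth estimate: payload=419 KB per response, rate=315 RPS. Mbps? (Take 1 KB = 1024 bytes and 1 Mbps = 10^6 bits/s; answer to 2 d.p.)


Formula: Mbps = payload_bytes * RPS * 8 / 1e6
Payload per request = 419 KB = 419 * 1024 = 429056 bytes
Total bytes/sec = 429056 * 315 = 135152640
Total bits/sec = 135152640 * 8 = 1081221120
Mbps = 1081221120 / 1e6 = 1081.22

1081.22 Mbps


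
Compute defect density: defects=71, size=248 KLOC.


Defect density = defects / KLOC
Defect density = 71 / 248
Defect density = 0.286 defects/KLOC

0.286 defects/KLOC


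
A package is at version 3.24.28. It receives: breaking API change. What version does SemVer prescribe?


Current: 3.24.28
Change category: 'breaking API change' → major bump
SemVer rule: major bump → increment MAJOR, reset MINOR and PATCH to 0
New: 4.0.0

4.0.0


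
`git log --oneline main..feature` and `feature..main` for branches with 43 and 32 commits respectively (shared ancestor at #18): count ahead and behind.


Common ancestor: commit #18
feature commits after divergence: 43 - 18 = 25
main commits after divergence: 32 - 18 = 14
feature is 25 commits ahead of main
main is 14 commits ahead of feature

feature ahead: 25, main ahead: 14


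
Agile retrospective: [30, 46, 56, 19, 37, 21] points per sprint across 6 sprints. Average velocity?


Formula: Avg velocity = Total points / Number of sprints
Points: [30, 46, 56, 19, 37, 21]
Sum = 30 + 46 + 56 + 19 + 37 + 21 = 209
Avg velocity = 209 / 6 = 34.83 points/sprint

34.83 points/sprint


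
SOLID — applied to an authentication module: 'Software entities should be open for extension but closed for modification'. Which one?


This describes the Open/Closed Principle (OCP)

Open/Closed Principle (OCP)


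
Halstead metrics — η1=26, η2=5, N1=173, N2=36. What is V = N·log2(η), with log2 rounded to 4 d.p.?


Formula: V = N * log2(η), where N = N1 + N2 and η = η1 + η2
η = 26 + 5 = 31
N = 173 + 36 = 209
log2(31) ≈ 4.9542
V = 209 * 4.9542 = 1035.43

1035.43


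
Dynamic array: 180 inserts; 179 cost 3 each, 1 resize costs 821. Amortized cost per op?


Formula: Amortized cost = Total cost / Operations
Total cost = (179 * 3) + (1 * 821)
Total cost = 537 + 821 = 1358
Amortized = 1358 / 180 = 7.5444

7.5444


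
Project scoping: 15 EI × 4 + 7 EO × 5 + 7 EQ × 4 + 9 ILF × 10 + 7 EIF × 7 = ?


UFP = EI*4 + EO*5 + EQ*4 + ILF*10 + EIF*7
UFP = 15*4 + 7*5 + 7*4 + 9*10 + 7*7
UFP = 60 + 35 + 28 + 90 + 49
UFP = 262

262


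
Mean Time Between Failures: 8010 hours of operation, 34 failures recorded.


Formula: MTBF = Total operating time / Number of failures
MTBF = 8010 / 34
MTBF = 235.59 hours

235.59 hours


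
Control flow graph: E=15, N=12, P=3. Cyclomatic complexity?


Formula: V(G) = E - N + 2P
V(G) = 15 - 12 + 2*3
V(G) = 3 + 6
V(G) = 9

9


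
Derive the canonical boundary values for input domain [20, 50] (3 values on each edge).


Range: [20, 50]
Boundaries: just below min, min, min+1, max-1, max, just above max
Values: [19, 20, 21, 49, 50, 51]

[19, 20, 21, 49, 50, 51]


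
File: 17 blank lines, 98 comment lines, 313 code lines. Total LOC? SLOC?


Total LOC = blank + comment + code
Total LOC = 17 + 98 + 313 = 428
SLOC (source only) = code = 313

Total LOC: 428, SLOC: 313


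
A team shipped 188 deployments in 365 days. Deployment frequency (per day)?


Formula: deployments per day = releases / days
= 188 / 365
= 0.515 deploys/day
(equivalently, 3.61 deploys/week)

0.515 deploys/day


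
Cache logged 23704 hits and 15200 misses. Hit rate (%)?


Formula: hit rate = hits / (hits + misses) * 100
hit rate = 23704 / (23704 + 15200) * 100
hit rate = 23704 / 38904 * 100
hit rate = 60.93%

60.93%


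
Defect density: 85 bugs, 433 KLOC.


Defect density = defects / KLOC
Defect density = 85 / 433
Defect density = 0.196 defects/KLOC

0.196 defects/KLOC


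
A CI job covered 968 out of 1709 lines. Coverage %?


Coverage = covered / total * 100
Coverage = 968 / 1709 * 100
Coverage = 56.64%

56.64%


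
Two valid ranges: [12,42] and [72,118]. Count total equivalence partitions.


Valid ranges: [12,42] and [72,118]
Class 1: x < 12 — invalid
Class 2: 12 ≤ x ≤ 42 — valid
Class 3: 42 < x < 72 — invalid (gap between ranges)
Class 4: 72 ≤ x ≤ 118 — valid
Class 5: x > 118 — invalid
Total equivalence classes: 5

5 equivalence classes


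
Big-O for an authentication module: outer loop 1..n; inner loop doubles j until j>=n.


Reasoning: linear outer times logarithmic inner
Complexity: O(n log n)

O(n log n)


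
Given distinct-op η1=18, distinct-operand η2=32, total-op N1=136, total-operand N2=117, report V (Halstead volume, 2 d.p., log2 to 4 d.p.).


Formula: V = N * log2(η), where N = N1 + N2 and η = η1 + η2
η = 18 + 32 = 50
N = 136 + 117 = 253
log2(50) ≈ 5.6439
V = 253 * 5.6439 = 1427.91

1427.91


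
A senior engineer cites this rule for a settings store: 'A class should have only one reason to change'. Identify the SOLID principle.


This describes the Single Responsibility Principle (SRP)

Single Responsibility Principle (SRP)


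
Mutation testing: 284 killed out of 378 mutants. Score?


Mutation score = killed / total * 100
Mutation score = 284 / 378 * 100
Mutation score = 75.13%

75.13%


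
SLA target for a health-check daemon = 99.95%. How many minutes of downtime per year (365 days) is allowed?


Formula: allowed downtime = period * (100 - SLA) / 100
Period (year (365 days)) = 525600 minutes
Unavailability fraction = (100 - 99.95) / 100
Allowed downtime = 525600 * (100 - 99.95) / 100
Allowed downtime = 262.8 minutes

262.8 minutes


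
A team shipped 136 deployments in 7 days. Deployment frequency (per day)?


Formula: deployments per day = releases / days
= 136 / 7
= 19.429 deploys/day
(equivalently, 136.0 deploys/week)

19.429 deploys/day


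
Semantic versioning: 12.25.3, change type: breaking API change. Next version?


Current: 12.25.3
Change category: 'breaking API change' → major bump
SemVer rule: major bump → increment MAJOR, reset MINOR and PATCH to 0
New: 13.0.0

13.0.0


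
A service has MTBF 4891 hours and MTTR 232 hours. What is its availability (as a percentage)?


Availability = MTBF / (MTBF + MTTR)
Availability = 4891 / (4891 + 232)
Availability = 4891 / 5123
Availability = 95.4714%

95.4714%


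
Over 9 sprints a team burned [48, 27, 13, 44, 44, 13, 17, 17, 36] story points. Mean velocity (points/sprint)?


Formula: Avg velocity = Total points / Number of sprints
Points: [48, 27, 13, 44, 44, 13, 17, 17, 36]
Sum = 48 + 27 + 13 + 44 + 44 + 13 + 17 + 17 + 36 = 259
Avg velocity = 259 / 9 = 28.78 points/sprint

28.78 points/sprint


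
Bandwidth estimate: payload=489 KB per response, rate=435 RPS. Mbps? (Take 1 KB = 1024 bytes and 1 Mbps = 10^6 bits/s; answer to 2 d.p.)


Formula: Mbps = payload_bytes * RPS * 8 / 1e6
Payload per request = 489 KB = 489 * 1024 = 500736 bytes
Total bytes/sec = 500736 * 435 = 217820160
Total bits/sec = 217820160 * 8 = 1742561280
Mbps = 1742561280 / 1e6 = 1742.56

1742.56 Mbps


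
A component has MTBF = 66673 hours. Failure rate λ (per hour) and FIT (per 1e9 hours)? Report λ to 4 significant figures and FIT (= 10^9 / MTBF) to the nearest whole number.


Formula: λ = 1 / MTBF; FIT = λ × 1e9 = 1e9 / MTBF
λ = 1 / 66673 ≈ 1.500e-05 failures/hour
FIT = 1e9 / 66673 ≈ 14999 failures per 1e9 hours (nearest whole number)

λ = 1.500e-05 /h, FIT = 14999


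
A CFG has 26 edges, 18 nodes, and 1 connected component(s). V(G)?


Formula: V(G) = E - N + 2P
V(G) = 26 - 18 + 2*1
V(G) = 8 + 2
V(G) = 10

10


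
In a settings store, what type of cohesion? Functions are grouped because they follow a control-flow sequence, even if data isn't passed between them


Reasoning: Grouped by order of execution within a routine, not by data flow
Type: Procedural cohesion

Procedural cohesion


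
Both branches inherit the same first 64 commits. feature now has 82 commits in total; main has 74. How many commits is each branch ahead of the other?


Common ancestor: commit #64
feature commits after divergence: 82 - 64 = 18
main commits after divergence: 74 - 64 = 10
feature is 18 commits ahead of main
main is 10 commits ahead of feature

feature ahead: 18, main ahead: 10


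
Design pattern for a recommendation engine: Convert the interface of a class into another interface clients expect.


This matches the Adapter pattern

Adapter


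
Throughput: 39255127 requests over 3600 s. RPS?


Formula: throughput = requests / seconds
throughput = 39255127 / 3600
throughput = 10904.2 requests/second

10904.2 requests/second


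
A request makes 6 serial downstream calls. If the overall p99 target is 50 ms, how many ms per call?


Formula: per_stage = total_budget / stages
per_stage = 50 / 6
per_stage = 8.33 ms

8.33 ms


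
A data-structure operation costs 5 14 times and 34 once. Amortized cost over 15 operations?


Formula: Amortized cost = Total cost / Operations
Total cost = (14 * 5) + (1 * 34)
Total cost = 70 + 34 = 104
Amortized = 104 / 15 = 6.9333

6.9333


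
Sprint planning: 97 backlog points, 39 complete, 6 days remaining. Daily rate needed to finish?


Formula: Required rate = Remaining points / Days left
Remaining = 97 - 39 = 58 points
Required rate = 58 / 6 = 9.67 points/day

9.67 points/day


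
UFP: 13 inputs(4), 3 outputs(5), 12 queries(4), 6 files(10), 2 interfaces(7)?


UFP = EI*4 + EO*5 + EQ*4 + ILF*10 + EIF*7
UFP = 13*4 + 3*5 + 12*4 + 6*10 + 2*7
UFP = 52 + 15 + 48 + 60 + 14
UFP = 189

189


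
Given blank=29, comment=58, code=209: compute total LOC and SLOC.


Total LOC = blank + comment + code
Total LOC = 29 + 58 + 209 = 296
SLOC (source only) = code = 209

Total LOC: 296, SLOC: 209


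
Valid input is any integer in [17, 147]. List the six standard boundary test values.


Range: [17, 147]
Boundaries: just below min, min, min+1, max-1, max, just above max
Values: [16, 17, 18, 146, 147, 148]

[16, 17, 18, 146, 147, 148]


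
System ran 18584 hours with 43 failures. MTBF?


Formula: MTBF = Total operating time / Number of failures
MTBF = 18584 / 43
MTBF = 432.19 hours

432.19 hours


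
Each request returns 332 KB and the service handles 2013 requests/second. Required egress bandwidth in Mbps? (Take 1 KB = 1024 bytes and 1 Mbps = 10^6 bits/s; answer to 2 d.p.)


Formula: Mbps = payload_bytes * RPS * 8 / 1e6
Payload per request = 332 KB = 332 * 1024 = 339968 bytes
Total bytes/sec = 339968 * 2013 = 684355584
Total bits/sec = 684355584 * 8 = 5474844672
Mbps = 5474844672 / 1e6 = 5474.84

5474.84 Mbps


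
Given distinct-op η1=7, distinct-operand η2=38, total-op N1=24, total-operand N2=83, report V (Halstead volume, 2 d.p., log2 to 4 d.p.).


Formula: V = N * log2(η), where N = N1 + N2 and η = η1 + η2
η = 7 + 38 = 45
N = 24 + 83 = 107
log2(45) ≈ 5.4919
V = 107 * 5.4919 = 587.63

587.63


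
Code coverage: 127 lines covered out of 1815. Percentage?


Coverage = covered / total * 100
Coverage = 127 / 1815 * 100
Coverage = 7.0%

7.0%


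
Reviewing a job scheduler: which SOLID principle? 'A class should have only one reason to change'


This describes the Single Responsibility Principle (SRP)

Single Responsibility Principle (SRP)


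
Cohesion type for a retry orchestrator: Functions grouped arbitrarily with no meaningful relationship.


Reasoning: Worst: random grouping
Type: Coincidental cohesion

Coincidental cohesion


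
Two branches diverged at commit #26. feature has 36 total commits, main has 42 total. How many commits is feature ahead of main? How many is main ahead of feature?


Common ancestor: commit #26
feature commits after divergence: 36 - 26 = 10
main commits after divergence: 42 - 26 = 16
feature is 10 commits ahead of main
main is 16 commits ahead of feature

feature ahead: 10, main ahead: 16


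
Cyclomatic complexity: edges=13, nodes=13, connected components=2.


Formula: V(G) = E - N + 2P
V(G) = 13 - 13 + 2*2
V(G) = 0 + 4
V(G) = 4

4


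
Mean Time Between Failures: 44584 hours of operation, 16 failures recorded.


Formula: MTBF = Total operating time / Number of failures
MTBF = 44584 / 16
MTBF = 2786.5 hours

2786.5 hours


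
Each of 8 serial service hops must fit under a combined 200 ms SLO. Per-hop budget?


Formula: per_stage = total_budget / stages
per_stage = 200 / 8
per_stage = 25.0 ms

25.0 ms


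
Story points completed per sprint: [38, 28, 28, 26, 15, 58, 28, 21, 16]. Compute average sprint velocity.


Formula: Avg velocity = Total points / Number of sprints
Points: [38, 28, 28, 26, 15, 58, 28, 21, 16]
Sum = 38 + 28 + 28 + 26 + 15 + 58 + 28 + 21 + 16 = 258
Avg velocity = 258 / 9 = 28.67 points/sprint

28.67 points/sprint


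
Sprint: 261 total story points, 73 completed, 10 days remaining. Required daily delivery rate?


Formula: Required rate = Remaining points / Days left
Remaining = 261 - 73 = 188 points
Required rate = 188 / 10 = 18.8 points/day

18.8 points/day


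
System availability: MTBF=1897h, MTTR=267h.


Availability = MTBF / (MTBF + MTTR)
Availability = 1897 / (1897 + 267)
Availability = 1897 / 2164
Availability = 87.6617%

87.6617%


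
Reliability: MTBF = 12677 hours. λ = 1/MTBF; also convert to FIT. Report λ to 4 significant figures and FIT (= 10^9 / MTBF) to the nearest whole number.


Formula: λ = 1 / MTBF; FIT = λ × 1e9 = 1e9 / MTBF
λ = 1 / 12677 ≈ 7.888e-05 failures/hour
FIT = 1e9 / 12677 ≈ 78883 failures per 1e9 hours (nearest whole number)

λ = 7.888e-05 /h, FIT = 78883


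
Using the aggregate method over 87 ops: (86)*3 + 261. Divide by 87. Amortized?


Formula: Amortized cost = Total cost / Operations
Total cost = (86 * 3) + (1 * 261)
Total cost = 258 + 261 = 519
Amortized = 519 / 87 = 5.9655

5.9655


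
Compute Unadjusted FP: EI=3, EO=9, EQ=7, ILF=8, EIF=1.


UFP = EI*4 + EO*5 + EQ*4 + ILF*10 + EIF*7
UFP = 3*4 + 9*5 + 7*4 + 8*10 + 1*7
UFP = 12 + 45 + 28 + 80 + 7
UFP = 172

172


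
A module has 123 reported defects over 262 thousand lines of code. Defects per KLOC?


Defect density = defects / KLOC
Defect density = 123 / 262
Defect density = 0.469 defects/KLOC

0.469 defects/KLOC


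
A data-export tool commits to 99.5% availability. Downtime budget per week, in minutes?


Formula: allowed downtime = period * (100 - SLA) / 100
Period (week) = 10080 minutes
Unavailability fraction = (100 - 99.5) / 100
Allowed downtime = 10080 * (100 - 99.5) / 100
Allowed downtime = 50.4 minutes

50.4 minutes


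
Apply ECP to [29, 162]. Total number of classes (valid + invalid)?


Valid range: [29, 162]
Class 1: x < 29 — invalid
Class 2: 29 ≤ x ≤ 162 — valid
Class 3: x > 162 — invalid
Total equivalence classes: 3

3 equivalence classes


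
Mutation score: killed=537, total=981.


Mutation score = killed / total * 100
Mutation score = 537 / 981 * 100
Mutation score = 54.74%

54.74%


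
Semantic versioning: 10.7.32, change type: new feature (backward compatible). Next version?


Current: 10.7.32
Change category: 'new feature (backward compatible)' → minor bump
SemVer rule: minor bump → increment MINOR, reset PATCH to 0 (MAJOR unchanged)
New: 10.8.0

10.8.0


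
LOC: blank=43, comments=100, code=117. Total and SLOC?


Total LOC = blank + comment + code
Total LOC = 43 + 100 + 117 = 260
SLOC (source only) = code = 117

Total LOC: 260, SLOC: 117


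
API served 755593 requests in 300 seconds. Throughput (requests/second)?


Formula: throughput = requests / seconds
throughput = 755593 / 300
throughput = 2518.64 requests/second

2518.64 requests/second


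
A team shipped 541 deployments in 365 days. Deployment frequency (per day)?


Formula: deployments per day = releases / days
= 541 / 365
= 1.482 deploys/day
(equivalently, 10.38 deploys/week)

1.482 deploys/day


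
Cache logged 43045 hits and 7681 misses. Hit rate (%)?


Formula: hit rate = hits / (hits + misses) * 100
hit rate = 43045 / (43045 + 7681) * 100
hit rate = 43045 / 50726 * 100
hit rate = 84.86%

84.86%


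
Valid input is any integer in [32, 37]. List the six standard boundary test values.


Range: [32, 37]
Boundaries: just below min, min, min+1, max-1, max, just above max
Values: [31, 32, 33, 36, 37, 38]

[31, 32, 33, 36, 37, 38]


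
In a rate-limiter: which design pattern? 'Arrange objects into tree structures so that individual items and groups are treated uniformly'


This matches the Composite pattern

Composite


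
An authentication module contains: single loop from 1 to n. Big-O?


Reasoning: one pass through n items
Complexity: O(n)

O(n)


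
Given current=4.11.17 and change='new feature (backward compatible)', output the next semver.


Current: 4.11.17
Change category: 'new feature (backward compatible)' → minor bump
SemVer rule: minor bump → increment MINOR, reset PATCH to 0 (MAJOR unchanged)
New: 4.12.0

4.12.0


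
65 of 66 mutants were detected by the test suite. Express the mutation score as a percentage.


Mutation score = killed / total * 100
Mutation score = 65 / 66 * 100
Mutation score = 98.48%

98.48%


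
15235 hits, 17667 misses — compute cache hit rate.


Formula: hit rate = hits / (hits + misses) * 100
hit rate = 15235 / (15235 + 17667) * 100
hit rate = 15235 / 32902 * 100
hit rate = 46.3%

46.3%


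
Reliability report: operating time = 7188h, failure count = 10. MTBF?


Formula: MTBF = Total operating time / Number of failures
MTBF = 7188 / 10
MTBF = 718.8 hours

718.8 hours


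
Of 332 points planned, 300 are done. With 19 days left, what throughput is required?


Formula: Required rate = Remaining points / Days left
Remaining = 332 - 300 = 32 points
Required rate = 32 / 19 = 1.68 points/day

1.68 points/day


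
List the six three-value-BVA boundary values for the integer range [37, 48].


Range: [37, 48]
Boundaries: just below min, min, min+1, max-1, max, just above max
Values: [36, 37, 38, 47, 48, 49]

[36, 37, 38, 47, 48, 49]


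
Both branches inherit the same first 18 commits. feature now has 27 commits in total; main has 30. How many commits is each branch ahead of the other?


Common ancestor: commit #18
feature commits after divergence: 27 - 18 = 9
main commits after divergence: 30 - 18 = 12
feature is 9 commits ahead of main
main is 12 commits ahead of feature

feature ahead: 9, main ahead: 12


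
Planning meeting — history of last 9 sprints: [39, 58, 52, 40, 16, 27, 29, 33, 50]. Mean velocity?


Formula: Avg velocity = Total points / Number of sprints
Points: [39, 58, 52, 40, 16, 27, 29, 33, 50]
Sum = 39 + 58 + 52 + 40 + 16 + 27 + 29 + 33 + 50 = 344
Avg velocity = 344 / 9 = 38.22 points/sprint

38.22 points/sprint


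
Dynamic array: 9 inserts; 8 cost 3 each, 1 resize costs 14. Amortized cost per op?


Formula: Amortized cost = Total cost / Operations
Total cost = (8 * 3) + (1 * 14)
Total cost = 24 + 14 = 38
Amortized = 38 / 9 = 4.2222

4.2222


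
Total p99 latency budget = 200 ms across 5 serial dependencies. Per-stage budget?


Formula: per_stage = total_budget / stages
per_stage = 200 / 5
per_stage = 40.0 ms

40.0 ms


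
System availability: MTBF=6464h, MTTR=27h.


Availability = MTBF / (MTBF + MTTR)
Availability = 6464 / (6464 + 27)
Availability = 6464 / 6491
Availability = 99.584%

99.584%


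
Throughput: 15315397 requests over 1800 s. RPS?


Formula: throughput = requests / seconds
throughput = 15315397 / 1800
throughput = 8508.55 requests/second

8508.55 requests/second


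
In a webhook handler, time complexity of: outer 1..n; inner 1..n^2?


Reasoning: n times n^2
Complexity: O(n^3)

O(n^3)


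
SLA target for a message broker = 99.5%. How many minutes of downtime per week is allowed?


Formula: allowed downtime = period * (100 - SLA) / 100
Period (week) = 10080 minutes
Unavailability fraction = (100 - 99.5) / 100
Allowed downtime = 10080 * (100 - 99.5) / 100
Allowed downtime = 50.4 minutes

50.4 minutes


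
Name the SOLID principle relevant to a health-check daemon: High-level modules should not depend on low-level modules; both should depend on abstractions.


This describes the Dependency Inversion Principle (DIP)

Dependency Inversion Principle (DIP)


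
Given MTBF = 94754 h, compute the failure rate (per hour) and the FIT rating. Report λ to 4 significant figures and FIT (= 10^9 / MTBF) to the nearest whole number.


Formula: λ = 1 / MTBF; FIT = λ × 1e9 = 1e9 / MTBF
λ = 1 / 94754 ≈ 1.055e-05 failures/hour
FIT = 1e9 / 94754 ≈ 10554 failures per 1e9 hours (nearest whole number)

λ = 1.055e-05 /h, FIT = 10554


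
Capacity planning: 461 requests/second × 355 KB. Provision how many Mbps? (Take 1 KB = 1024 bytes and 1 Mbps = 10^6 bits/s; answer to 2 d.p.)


Formula: Mbps = payload_bytes * RPS * 8 / 1e6
Payload per request = 355 KB = 355 * 1024 = 363520 bytes
Total bytes/sec = 363520 * 461 = 167582720
Total bits/sec = 167582720 * 8 = 1340661760
Mbps = 1340661760 / 1e6 = 1340.66

1340.66 Mbps


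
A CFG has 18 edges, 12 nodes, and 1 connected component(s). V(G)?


Formula: V(G) = E - N + 2P
V(G) = 18 - 12 + 2*1
V(G) = 6 + 2
V(G) = 8

8


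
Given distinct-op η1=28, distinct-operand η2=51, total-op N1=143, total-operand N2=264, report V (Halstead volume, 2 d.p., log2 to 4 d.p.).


Formula: V = N * log2(η), where N = N1 + N2 and η = η1 + η2
η = 28 + 51 = 79
N = 143 + 264 = 407
log2(79) ≈ 6.3038
V = 407 * 6.3038 = 2565.65

2565.65


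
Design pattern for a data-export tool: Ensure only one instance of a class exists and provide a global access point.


This matches the Singleton pattern

Singleton


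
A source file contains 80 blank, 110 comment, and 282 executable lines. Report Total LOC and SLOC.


Total LOC = blank + comment + code
Total LOC = 80 + 110 + 282 = 472
SLOC (source only) = code = 282

Total LOC: 472, SLOC: 282


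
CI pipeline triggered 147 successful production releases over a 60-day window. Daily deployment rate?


Formula: deployments per day = releases / days
= 147 / 60
= 2.45 deploys/day
(equivalently, 17.15 deploys/week)

2.45 deploys/day


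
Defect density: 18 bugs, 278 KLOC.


Defect density = defects / KLOC
Defect density = 18 / 278
Defect density = 0.065 defects/KLOC

0.065 defects/KLOC


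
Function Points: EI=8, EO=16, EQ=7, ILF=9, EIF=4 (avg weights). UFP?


UFP = EI*4 + EO*5 + EQ*4 + ILF*10 + EIF*7
UFP = 8*4 + 16*5 + 7*4 + 9*10 + 4*7
UFP = 32 + 80 + 28 + 90 + 28
UFP = 258

258


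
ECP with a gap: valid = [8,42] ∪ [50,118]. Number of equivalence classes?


Valid ranges: [8,42] and [50,118]
Class 1: x < 8 — invalid
Class 2: 8 ≤ x ≤ 42 — valid
Class 3: 42 < x < 50 — invalid (gap between ranges)
Class 4: 50 ≤ x ≤ 118 — valid
Class 5: x > 118 — invalid
Total equivalence classes: 5

5 equivalence classes


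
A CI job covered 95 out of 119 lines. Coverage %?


Coverage = covered / total * 100
Coverage = 95 / 119 * 100
Coverage = 79.83%

79.83%


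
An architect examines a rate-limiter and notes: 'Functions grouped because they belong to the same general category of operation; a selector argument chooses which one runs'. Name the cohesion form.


Reasoning: Grouped by category of activity, not by data or sequence
Type: Logical cohesion

Logical cohesion


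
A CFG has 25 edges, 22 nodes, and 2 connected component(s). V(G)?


Formula: V(G) = E - N + 2P
V(G) = 25 - 22 + 2*2
V(G) = 3 + 4
V(G) = 7

7


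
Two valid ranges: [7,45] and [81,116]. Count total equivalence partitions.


Valid ranges: [7,45] and [81,116]
Class 1: x < 7 — invalid
Class 2: 7 ≤ x ≤ 45 — valid
Class 3: 45 < x < 81 — invalid (gap between ranges)
Class 4: 81 ≤ x ≤ 116 — valid
Class 5: x > 116 — invalid
Total equivalence classes: 5

5 equivalence classes


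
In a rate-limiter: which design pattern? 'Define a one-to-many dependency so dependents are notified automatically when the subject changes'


This matches the Observer pattern

Observer


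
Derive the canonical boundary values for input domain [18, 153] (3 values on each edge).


Range: [18, 153]
Boundaries: just below min, min, min+1, max-1, max, just above max
Values: [17, 18, 19, 152, 153, 154]

[17, 18, 19, 152, 153, 154]


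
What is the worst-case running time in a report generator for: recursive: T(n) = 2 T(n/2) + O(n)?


Reasoning: master theorem case 2 (merge-sort recurrence)
Complexity: O(n log n)

O(n log n)


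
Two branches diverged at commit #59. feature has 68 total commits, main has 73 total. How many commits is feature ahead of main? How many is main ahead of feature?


Common ancestor: commit #59
feature commits after divergence: 68 - 59 = 9
main commits after divergence: 73 - 59 = 14
feature is 9 commits ahead of main
main is 14 commits ahead of feature

feature ahead: 9, main ahead: 14


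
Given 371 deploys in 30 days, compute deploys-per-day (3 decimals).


Formula: deployments per day = releases / days
= 371 / 30
= 12.367 deploys/day
(equivalently, 86.57 deploys/week)

12.367 deploys/day


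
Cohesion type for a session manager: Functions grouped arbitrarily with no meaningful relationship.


Reasoning: Worst: random grouping
Type: Coincidental cohesion

Coincidental cohesion


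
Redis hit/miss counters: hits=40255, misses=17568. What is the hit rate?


Formula: hit rate = hits / (hits + misses) * 100
hit rate = 40255 / (40255 + 17568) * 100
hit rate = 40255 / 57823 * 100
hit rate = 69.62%

69.62%


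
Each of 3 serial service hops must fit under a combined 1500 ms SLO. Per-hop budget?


Formula: per_stage = total_budget / stages
per_stage = 1500 / 3
per_stage = 500.0 ms

500.0 ms


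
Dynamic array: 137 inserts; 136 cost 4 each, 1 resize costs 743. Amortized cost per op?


Formula: Amortized cost = Total cost / Operations
Total cost = (136 * 4) + (1 * 743)
Total cost = 544 + 743 = 1287
Amortized = 1287 / 137 = 9.3942

9.3942


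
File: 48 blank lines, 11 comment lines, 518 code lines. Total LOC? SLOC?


Total LOC = blank + comment + code
Total LOC = 48 + 11 + 518 = 577
SLOC (source only) = code = 518

Total LOC: 577, SLOC: 518


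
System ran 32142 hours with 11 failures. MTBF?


Formula: MTBF = Total operating time / Number of failures
MTBF = 32142 / 11
MTBF = 2922.0 hours

2922.0 hours


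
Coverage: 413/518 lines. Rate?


Coverage = covered / total * 100
Coverage = 413 / 518 * 100
Coverage = 79.73%

79.73%


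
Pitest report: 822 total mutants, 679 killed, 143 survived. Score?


Mutation score = killed / total * 100
Mutation score = 679 / 822 * 100
Mutation score = 82.6%

82.6%


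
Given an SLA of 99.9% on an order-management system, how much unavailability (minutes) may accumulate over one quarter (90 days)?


Formula: allowed downtime = period * (100 - SLA) / 100
Period (quarter (90 days)) = 129600 minutes
Unavailability fraction = (100 - 99.9) / 100
Allowed downtime = 129600 * (100 - 99.9) / 100
Allowed downtime = 129.6 minutes

129.6 minutes


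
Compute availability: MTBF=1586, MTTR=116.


Availability = MTBF / (MTBF + MTTR)
Availability = 1586 / (1586 + 116)
Availability = 1586 / 1702
Availability = 93.1845%

93.1845%


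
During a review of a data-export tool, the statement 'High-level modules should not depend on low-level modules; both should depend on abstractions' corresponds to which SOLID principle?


This describes the Dependency Inversion Principle (DIP)

Dependency Inversion Principle (DIP)


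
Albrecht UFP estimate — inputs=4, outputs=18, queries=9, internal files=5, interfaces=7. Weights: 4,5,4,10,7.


UFP = EI*4 + EO*5 + EQ*4 + ILF*10 + EIF*7
UFP = 4*4 + 18*5 + 9*4 + 5*10 + 7*7
UFP = 16 + 90 + 36 + 50 + 49
UFP = 241

241
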